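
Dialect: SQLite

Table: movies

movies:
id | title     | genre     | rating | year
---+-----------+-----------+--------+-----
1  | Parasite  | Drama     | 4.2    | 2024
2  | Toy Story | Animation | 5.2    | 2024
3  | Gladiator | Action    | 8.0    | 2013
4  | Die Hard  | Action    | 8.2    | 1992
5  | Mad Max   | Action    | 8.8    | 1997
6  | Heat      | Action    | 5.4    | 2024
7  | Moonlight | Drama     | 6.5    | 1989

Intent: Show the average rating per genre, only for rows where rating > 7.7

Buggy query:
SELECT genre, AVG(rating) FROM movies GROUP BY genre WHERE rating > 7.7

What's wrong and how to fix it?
Bug: WHERE cannot follow GROUP BY

Fix: Place WHERE between FROM and GROUP BY

Corrected query:
SELECT genre, AVG(rating) FROM movies WHERE rating > 7.7 GROUP BY genre

Result:
genre  | AVG(rating)
-------+------------
Action | 8.333333   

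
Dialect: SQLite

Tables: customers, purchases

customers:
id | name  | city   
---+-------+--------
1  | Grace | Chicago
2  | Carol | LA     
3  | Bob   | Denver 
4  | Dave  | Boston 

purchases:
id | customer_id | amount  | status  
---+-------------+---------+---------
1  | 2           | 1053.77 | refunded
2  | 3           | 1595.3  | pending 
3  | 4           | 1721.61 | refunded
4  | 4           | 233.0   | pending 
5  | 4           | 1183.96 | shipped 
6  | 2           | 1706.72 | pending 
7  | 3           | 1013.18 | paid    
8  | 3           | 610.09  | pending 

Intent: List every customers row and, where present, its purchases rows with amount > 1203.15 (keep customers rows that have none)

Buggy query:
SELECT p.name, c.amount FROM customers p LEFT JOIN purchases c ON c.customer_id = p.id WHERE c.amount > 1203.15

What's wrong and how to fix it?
Bug: A WHERE condition on the right-hand table after LEFT JOIN drops unmatched parents

Fix: Move the right-table condition into the ON clause so unmatched parents are kept

Corrected query:
SELECT p.name, c.amount FROM customers p LEFT JOIN purchases c ON c.customer_id = p.id AND c.amount > 1203.15

Result:
name  | amount 
------+--------
Grace | NULL   
Carol | 1706.72
Bob   | 1595.3 
Dave  | 1721.61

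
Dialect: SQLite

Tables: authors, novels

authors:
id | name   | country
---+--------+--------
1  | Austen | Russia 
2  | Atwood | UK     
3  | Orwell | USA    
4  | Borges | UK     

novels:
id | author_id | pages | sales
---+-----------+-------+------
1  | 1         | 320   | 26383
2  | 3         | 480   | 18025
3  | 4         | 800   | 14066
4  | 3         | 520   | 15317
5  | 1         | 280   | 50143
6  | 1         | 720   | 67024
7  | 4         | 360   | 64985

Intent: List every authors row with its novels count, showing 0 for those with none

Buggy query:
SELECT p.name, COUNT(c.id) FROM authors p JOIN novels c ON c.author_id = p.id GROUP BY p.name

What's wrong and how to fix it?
Bug: INNER JOIN drops authors rows that have no matching novels rows

Fix: Use LEFT JOIN so parents without children still appear (COUNT(c.id) gives 0)

Corrected query:
SELECT p.name, COUNT(c.id) FROM authors p LEFT JOIN novels c ON c.author_id = p.id GROUP BY p.name

Result:
name   | COUNT(c.id)
-------+------------
Atwood | 0          
Austen | 3          
Borges | 2          
Orwell | 2          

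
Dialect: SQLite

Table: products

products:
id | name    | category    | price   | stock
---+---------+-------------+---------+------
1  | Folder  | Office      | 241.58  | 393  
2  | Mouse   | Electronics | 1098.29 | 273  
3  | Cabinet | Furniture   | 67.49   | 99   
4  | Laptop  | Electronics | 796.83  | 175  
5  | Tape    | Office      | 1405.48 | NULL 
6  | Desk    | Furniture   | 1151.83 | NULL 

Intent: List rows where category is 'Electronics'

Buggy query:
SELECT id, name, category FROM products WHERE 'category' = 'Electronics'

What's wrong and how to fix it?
Bug: 'category' in single quotes is a string literal, not the column; the comparison is literal-vs-literal and never true

Fix: Remove the quotes around the column name (or use double quotes for an identifier)

Corrected query:
SELECT id, name, category FROM products WHERE category = 'Electronics'

Result:
id | name   | category   
---+--------+------------
2  | Mouse  | Electronics
4  | Laptop | Electronics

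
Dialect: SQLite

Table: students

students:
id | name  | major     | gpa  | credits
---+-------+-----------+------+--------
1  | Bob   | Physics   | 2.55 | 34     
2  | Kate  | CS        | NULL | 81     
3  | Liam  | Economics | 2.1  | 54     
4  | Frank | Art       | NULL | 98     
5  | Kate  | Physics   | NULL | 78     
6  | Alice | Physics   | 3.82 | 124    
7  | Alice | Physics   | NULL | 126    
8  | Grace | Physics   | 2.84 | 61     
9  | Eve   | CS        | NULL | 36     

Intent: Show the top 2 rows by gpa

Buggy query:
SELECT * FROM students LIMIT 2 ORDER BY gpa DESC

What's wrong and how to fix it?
Bug: LIMIT must come after ORDER BY

Fix: Sort with ORDER BY, then apply LIMIT

Corrected query:
SELECT * FROM students ORDER BY gpa DESC LIMIT 2

Result:
id | name  | major   | gpa  | credits
---+-------+---------+------+--------
6  | Alice | Physics | 3.82 | 124    
8  | Grace | Physics | 2.84 | 61     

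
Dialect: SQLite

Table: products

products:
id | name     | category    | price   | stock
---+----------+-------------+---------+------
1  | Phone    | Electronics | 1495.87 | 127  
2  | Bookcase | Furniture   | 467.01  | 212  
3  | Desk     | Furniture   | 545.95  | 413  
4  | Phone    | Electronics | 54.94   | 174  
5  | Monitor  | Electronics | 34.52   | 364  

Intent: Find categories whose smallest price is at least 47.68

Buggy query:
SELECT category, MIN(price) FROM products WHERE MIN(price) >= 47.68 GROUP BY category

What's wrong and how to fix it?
Bug: Aggregates like MIN are computed per group after WHERE runs

Fix: Use HAVING for the per-group MIN condition

Corrected query:
SELECT category, MIN(price) FROM products GROUP BY category HAVING MIN(price) >= 47.68

Result:
category  | MIN(price)
----------+-----------
Furniture | 467.01    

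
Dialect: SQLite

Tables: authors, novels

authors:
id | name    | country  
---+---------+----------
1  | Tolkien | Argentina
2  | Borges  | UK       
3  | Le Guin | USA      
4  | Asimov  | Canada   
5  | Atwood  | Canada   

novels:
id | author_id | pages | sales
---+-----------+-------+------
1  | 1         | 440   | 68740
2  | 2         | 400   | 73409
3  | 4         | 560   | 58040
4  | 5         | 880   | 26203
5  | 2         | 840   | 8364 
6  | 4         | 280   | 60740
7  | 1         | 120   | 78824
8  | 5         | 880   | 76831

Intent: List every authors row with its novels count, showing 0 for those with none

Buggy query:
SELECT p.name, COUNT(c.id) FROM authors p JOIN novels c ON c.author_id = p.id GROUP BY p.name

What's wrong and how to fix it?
Bug: INNER JOIN drops authors rows that have no matching novels rows

Fix: Switch to LEFT JOIN to retain unmatched parent rows

Corrected query:
SELECT p.name, COUNT(c.id) FROM authors p LEFT JOIN novels c ON c.author_id = p.id GROUP BY p.name

Result:
name    | COUNT(c.id)
--------+------------
Asimov  | 2          
Atwood  | 2          
Borges  | 2          
Le Guin | 0          
Tolkien | 2          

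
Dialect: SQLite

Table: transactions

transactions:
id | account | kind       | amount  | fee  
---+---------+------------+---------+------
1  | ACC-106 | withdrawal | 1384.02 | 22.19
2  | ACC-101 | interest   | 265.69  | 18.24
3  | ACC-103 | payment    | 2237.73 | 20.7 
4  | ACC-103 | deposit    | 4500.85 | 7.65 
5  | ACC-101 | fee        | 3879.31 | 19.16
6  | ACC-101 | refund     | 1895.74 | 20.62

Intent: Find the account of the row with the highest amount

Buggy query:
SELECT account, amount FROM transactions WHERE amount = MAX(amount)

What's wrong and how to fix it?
Bug: MAX(amount) is an aggregate and cannot be used directly in WHERE

Fix: Wrap MAX in a scalar subquery so WHERE compares against a single value

Corrected query:
SELECT account, amount FROM transactions WHERE amount = (SELECT MAX(amount) FROM transactions)

Result:
account | amount 
--------+--------
ACC-103 | 4500.85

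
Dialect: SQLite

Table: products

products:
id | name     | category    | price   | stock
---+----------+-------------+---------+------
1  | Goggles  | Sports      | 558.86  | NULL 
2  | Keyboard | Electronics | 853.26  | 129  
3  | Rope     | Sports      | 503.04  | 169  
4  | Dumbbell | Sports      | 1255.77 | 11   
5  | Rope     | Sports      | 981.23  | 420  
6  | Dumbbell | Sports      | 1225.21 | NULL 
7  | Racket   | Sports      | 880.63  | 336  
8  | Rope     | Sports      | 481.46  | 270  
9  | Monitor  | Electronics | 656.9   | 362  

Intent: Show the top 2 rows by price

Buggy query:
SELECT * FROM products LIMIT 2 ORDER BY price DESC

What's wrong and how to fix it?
Bug: LIMIT must come after ORDER BY

Fix: Sort with ORDER BY, then apply LIMIT

Corrected query:
SELECT * FROM products ORDER BY price DESC LIMIT 2

Result:
id | name     | category | price   | stock
---+----------+----------+---------+------
4  | Dumbbell | Sports   | 1255.77 | 11   
6  | Dumbbell | Sports   | 1225.21 | NULL 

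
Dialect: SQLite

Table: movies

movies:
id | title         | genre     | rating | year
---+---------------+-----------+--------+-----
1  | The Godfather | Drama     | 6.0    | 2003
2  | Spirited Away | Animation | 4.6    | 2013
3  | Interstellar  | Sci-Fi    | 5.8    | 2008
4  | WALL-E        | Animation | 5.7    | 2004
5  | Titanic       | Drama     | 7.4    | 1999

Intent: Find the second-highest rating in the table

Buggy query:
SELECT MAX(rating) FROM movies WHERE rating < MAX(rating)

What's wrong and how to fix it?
Bug: The inner MAX is an aggregate inside WHERE, which is not allowed

Fix: Compute the overall MAX in a subquery, then take MAX of rows below it

Corrected query:
SELECT MAX(rating) FROM movies WHERE rating < (SELECT MAX(rating) FROM movies)

Result:
MAX(rating)
-----------
6          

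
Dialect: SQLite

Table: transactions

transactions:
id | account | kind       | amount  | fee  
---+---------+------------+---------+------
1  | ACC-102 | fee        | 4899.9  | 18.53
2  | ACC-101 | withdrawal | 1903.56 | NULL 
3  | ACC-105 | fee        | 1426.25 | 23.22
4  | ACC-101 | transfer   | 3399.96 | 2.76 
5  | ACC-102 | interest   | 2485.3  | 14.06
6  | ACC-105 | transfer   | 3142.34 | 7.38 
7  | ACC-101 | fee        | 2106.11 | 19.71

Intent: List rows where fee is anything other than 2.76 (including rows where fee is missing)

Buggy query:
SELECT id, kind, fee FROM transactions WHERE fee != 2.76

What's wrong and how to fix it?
Bug: Inequality against NULL is unknown, not true; rows with NULL are dropped

Fix: Handle NULL separately with IS NULL alongside the inequality

Corrected query:
SELECT id, kind, fee FROM transactions WHERE fee != 2.76 OR fee IS NULL

Result:
id | kind       | fee  
---+------------+------
1  | fee        | 18.53
2  | withdrawal | NULL 
3  | fee        | 23.22
5  | interest   | 14.06
6  | transfer   | 7.38 
7  | fee        | 19.71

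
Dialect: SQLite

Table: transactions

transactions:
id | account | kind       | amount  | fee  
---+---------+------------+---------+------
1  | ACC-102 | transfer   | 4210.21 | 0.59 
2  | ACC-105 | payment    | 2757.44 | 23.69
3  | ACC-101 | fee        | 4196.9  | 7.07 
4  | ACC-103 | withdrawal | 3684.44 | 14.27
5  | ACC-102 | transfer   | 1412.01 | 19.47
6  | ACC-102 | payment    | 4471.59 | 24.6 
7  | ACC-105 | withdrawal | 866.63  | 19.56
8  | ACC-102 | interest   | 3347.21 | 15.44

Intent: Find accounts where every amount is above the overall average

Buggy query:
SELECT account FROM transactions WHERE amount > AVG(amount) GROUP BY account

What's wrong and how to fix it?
Bug: WHERE evaluates per row before aggregation, so AVG() is unavailable

Fix: Compute the overall average in a scalar subquery and compare each group's MIN against it in HAVING

Corrected query:
SELECT account FROM transactions GROUP BY account HAVING MIN(amount) > (SELECT AVG(amount) FROM transactions)

Result:
account
-------
ACC-101
ACC-103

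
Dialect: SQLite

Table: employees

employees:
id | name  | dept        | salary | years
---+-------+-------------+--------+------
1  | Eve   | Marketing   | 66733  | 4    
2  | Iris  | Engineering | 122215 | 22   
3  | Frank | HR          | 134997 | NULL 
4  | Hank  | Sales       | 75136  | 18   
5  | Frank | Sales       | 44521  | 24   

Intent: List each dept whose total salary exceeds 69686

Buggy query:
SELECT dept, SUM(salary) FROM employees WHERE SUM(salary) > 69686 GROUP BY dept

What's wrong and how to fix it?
Bug: Aggregate functions cannot appear in a WHERE clause

Fix: Use HAVING (which filters groups after aggregation) instead of WHERE

Corrected query:
SELECT dept, SUM(salary) FROM employees GROUP BY dept HAVING SUM(salary) > 69686

Result:
dept        | SUM(salary)
------------+------------
Engineering | 122215     
HR          | 134997     
Sales       | 119657     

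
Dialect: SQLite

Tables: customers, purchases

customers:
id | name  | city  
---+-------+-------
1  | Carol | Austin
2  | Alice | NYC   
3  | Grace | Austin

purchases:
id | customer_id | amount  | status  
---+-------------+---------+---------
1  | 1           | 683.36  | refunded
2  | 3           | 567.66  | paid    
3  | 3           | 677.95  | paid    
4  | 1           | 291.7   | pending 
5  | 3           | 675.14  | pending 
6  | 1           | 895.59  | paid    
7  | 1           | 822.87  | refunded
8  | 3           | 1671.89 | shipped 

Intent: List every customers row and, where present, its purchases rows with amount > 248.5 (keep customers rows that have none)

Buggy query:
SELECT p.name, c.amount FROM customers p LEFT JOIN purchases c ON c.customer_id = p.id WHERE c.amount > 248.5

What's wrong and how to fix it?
Bug: Filtering c.amount in WHERE discards the NULL rows produced by LEFT JOIN, turning it into an inner join

Fix: Move the right-table condition into the ON clause so unmatched parents are kept

Corrected query:
SELECT p.name, c.amount FROM customers p LEFT JOIN purchases c ON c.customer_id = p.id AND c.amount > 248.5

Result:
name  | amount 
------+--------
Carol | 291.7  
Carol | 683.36 
Carol | 822.87 
Carol | 895.59 
Alice | NULL   
Grace | 567.66 
Grace | 675.14 
Grace | 677.95 
Grace | 1671.89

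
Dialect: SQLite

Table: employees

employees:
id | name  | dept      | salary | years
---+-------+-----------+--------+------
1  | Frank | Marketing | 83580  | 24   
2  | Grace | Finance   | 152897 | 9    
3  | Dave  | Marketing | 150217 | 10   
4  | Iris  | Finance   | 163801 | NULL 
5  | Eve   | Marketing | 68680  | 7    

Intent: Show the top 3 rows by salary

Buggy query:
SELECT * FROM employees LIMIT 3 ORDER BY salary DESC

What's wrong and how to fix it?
Bug: LIMIT must come after ORDER BY

Fix: Sort with ORDER BY, then apply LIMIT

Corrected query:
SELECT * FROM employees ORDER BY salary DESC LIMIT 3

Result:
id | name  | dept      | salary | years
---+-------+-----------+--------+------
4  | Iris  | Finance   | 163801 | NULL 
2  | Grace | Finance   | 152897 | 9    
3  | Dave  | Marketing | 150217 | 10   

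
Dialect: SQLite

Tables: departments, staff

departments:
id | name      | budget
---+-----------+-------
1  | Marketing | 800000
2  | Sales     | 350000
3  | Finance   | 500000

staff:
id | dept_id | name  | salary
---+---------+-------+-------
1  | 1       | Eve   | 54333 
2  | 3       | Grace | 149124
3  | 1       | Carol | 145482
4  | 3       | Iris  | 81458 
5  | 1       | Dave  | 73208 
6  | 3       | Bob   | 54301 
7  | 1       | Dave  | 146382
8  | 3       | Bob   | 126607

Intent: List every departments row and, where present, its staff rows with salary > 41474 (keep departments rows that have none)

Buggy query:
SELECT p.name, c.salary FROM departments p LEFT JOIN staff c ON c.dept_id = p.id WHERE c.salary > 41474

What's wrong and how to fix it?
Bug: Filtering c.salary in WHERE discards the NULL rows produced by LEFT JOIN, turning it into an inner join

Fix: Move the right-table condition into the ON clause so unmatched parents are kept

Corrected query:
SELECT p.name, c.salary FROM departments p LEFT JOIN staff c ON c.dept_id = p.id AND c.salary > 41474

Result:
name      | salary
----------+-------
Marketing | 54333 
Marketing | 73208 
Marketing | 145482
Marketing | 146382
Sales     | NULL  
Finance   | 54301 
Finance   | 81458 
Finance   | 126607
Finance   | 149124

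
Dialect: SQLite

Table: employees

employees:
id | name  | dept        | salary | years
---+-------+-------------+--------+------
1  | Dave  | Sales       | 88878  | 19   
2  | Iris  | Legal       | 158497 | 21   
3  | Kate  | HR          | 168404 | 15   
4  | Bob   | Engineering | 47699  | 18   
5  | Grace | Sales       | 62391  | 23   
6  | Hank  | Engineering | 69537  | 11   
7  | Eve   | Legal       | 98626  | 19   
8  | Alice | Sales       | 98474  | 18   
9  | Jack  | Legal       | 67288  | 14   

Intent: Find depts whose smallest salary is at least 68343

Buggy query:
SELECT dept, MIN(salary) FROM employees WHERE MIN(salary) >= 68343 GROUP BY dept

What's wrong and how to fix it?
Bug: Aggregates like MIN are computed per group after WHERE runs

Fix: Replace WHERE with HAVING after the GROUP BY

Corrected query:
SELECT dept, MIN(salary) FROM employees GROUP BY dept HAVING MIN(salary) >= 68343

Result:
dept | MIN(salary)
-----+------------
HR   | 168404     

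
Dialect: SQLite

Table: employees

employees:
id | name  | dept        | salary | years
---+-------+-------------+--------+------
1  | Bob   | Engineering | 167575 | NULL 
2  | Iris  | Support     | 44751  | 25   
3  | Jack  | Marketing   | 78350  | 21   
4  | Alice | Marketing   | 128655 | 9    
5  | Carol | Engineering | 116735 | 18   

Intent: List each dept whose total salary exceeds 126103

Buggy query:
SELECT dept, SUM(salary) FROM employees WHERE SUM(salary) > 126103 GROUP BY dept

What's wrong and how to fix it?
Bug: WHERE runs before GROUP BY, so aggregates aren't available there

Fix: Use HAVING (which filters groups after aggregation) instead of WHERE

Corrected query:
SELECT dept, SUM(salary) FROM employees GROUP BY dept HAVING SUM(salary) > 126103

Result:
dept        | SUM(salary)
------------+------------
Engineering | 284310     
Marketing   | 207005     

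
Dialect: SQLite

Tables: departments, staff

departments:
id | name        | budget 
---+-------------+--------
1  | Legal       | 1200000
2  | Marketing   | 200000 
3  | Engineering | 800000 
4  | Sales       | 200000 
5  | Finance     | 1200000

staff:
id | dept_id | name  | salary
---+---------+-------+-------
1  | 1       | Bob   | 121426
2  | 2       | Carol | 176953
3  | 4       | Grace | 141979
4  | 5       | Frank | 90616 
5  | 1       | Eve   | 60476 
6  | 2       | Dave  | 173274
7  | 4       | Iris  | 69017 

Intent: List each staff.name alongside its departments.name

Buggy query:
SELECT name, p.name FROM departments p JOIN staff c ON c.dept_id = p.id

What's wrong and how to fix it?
Bug: 'name' exists in both joined tables, so the database can't tell which one is meant

Fix: Qualify the column with its table alias (c.name)

Corrected query:
SELECT c.name, p.name FROM departments p JOIN staff c ON c.dept_id = p.id

Result:
name  | name     
------+----------
Bob   | Legal    
Carol | Marketing
Grace | Sales    
Frank | Finance  
Eve   | Legal    
Dave  | Marketing
Iris  | Sales    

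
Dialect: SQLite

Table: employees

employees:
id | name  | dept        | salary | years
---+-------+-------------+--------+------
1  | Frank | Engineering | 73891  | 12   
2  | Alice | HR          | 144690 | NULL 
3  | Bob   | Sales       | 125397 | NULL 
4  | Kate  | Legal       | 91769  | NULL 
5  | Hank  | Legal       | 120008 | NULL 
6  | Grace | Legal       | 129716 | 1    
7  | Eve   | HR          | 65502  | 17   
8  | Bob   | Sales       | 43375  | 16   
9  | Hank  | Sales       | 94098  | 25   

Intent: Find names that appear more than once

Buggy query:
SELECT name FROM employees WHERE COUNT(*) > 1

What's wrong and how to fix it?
Bug: WHERE can't reference COUNT(*); aggregates are computed after WHERE

Fix: GROUP BY name, then filter groups with HAVING COUNT(*) > 1

Corrected query:
SELECT name FROM employees GROUP BY name HAVING COUNT(*) > 1

Result:
name
----
Bob 
Hank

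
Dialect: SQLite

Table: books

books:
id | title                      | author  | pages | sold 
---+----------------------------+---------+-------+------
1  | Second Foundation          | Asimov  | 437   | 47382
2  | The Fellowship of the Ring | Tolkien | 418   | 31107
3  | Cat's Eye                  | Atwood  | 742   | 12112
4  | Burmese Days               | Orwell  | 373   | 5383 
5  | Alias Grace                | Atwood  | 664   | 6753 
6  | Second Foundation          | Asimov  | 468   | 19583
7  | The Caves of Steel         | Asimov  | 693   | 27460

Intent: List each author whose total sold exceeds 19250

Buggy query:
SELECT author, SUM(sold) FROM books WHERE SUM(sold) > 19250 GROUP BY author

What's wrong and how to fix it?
Bug: Aggregate functions cannot appear in a WHERE clause

Fix: Use HAVING (which filters groups after aggregation) instead of WHERE

Corrected query:
SELECT author, SUM(sold) FROM books GROUP BY author HAVING SUM(sold) > 19250

Result:
author  | SUM(sold)
--------+----------
Asimov  | 94425    
Tolkien | 31107    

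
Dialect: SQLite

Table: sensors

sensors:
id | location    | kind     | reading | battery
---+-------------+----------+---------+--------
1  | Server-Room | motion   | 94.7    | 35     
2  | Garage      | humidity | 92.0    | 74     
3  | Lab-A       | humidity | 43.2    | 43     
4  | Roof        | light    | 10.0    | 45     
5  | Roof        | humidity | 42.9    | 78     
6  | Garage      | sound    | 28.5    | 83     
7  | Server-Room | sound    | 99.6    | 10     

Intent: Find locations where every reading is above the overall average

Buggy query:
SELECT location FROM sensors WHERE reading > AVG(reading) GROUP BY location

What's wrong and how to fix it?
Bug: WHERE evaluates per row before aggregation, so AVG() is unavailable

Fix: Use a subquery for AVG and a HAVING MIN(...) filter so the condition holds for every row in the group

Corrected query:
SELECT location FROM sensors GROUP BY location HAVING MIN(reading) > (SELECT AVG(reading) FROM sensors)

Result:
location   
-----------
Server-Room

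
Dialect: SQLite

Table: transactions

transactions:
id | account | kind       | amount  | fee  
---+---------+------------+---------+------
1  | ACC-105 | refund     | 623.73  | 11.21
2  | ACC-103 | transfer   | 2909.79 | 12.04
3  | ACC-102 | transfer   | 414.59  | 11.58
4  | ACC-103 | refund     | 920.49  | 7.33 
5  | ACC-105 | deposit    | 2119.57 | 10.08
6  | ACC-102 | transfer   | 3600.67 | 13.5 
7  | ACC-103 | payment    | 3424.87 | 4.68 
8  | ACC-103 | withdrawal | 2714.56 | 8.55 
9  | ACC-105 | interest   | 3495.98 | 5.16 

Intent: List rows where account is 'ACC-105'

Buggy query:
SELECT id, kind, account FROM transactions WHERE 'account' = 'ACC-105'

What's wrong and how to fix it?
Bug: Single quotes denote string literals in SQL; the column name is being compared as a constant string

Fix: Reference the column as account without single quotes

Corrected query:
SELECT id, kind, account FROM transactions WHERE account = 'ACC-105'

Result:
id | kind     | account
---+----------+--------
1  | refund   | ACC-105
5  | deposit  | ACC-105
9  | interest | ACC-105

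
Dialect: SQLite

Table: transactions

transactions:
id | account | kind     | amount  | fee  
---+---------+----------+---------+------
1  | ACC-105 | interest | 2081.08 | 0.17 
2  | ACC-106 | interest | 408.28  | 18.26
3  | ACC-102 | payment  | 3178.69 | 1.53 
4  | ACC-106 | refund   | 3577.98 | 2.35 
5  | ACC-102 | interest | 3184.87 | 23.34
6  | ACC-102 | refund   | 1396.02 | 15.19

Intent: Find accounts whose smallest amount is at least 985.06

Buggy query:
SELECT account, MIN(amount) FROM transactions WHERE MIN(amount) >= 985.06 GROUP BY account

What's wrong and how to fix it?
Bug: MIN() in WHERE is a misuse of aggregate

Fix: Use HAVING for the per-group MIN condition

Corrected query:
SELECT account, MIN(amount) FROM transactions GROUP BY account HAVING MIN(amount) >= 985.06

Result:
account | MIN(amount)
--------+------------
ACC-102 | 1396.02    
ACC-105 | 2081.08    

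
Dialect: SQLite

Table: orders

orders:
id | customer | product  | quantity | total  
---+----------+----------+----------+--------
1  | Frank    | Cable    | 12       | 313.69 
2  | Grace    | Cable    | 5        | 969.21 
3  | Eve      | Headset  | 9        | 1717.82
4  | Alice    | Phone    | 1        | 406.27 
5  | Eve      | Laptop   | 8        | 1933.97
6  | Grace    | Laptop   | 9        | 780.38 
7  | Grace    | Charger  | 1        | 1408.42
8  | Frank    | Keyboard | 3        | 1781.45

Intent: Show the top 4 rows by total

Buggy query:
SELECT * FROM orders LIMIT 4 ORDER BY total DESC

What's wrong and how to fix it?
Bug: ORDER BY cannot follow LIMIT; LIMIT is the final clause

Fix: Sort with ORDER BY, then apply LIMIT

Corrected query:
SELECT * FROM orders ORDER BY total DESC LIMIT 4

Result:
id | customer | product  | quantity | total  
---+----------+----------+----------+--------
5  | Eve      | Laptop   | 8        | 1933.97
8  | Frank    | Keyboard | 3        | 1781.45
3  | Eve      | Headset  | 9        | 1717.82
7  | Grace    | Charger  | 1        | 1408.42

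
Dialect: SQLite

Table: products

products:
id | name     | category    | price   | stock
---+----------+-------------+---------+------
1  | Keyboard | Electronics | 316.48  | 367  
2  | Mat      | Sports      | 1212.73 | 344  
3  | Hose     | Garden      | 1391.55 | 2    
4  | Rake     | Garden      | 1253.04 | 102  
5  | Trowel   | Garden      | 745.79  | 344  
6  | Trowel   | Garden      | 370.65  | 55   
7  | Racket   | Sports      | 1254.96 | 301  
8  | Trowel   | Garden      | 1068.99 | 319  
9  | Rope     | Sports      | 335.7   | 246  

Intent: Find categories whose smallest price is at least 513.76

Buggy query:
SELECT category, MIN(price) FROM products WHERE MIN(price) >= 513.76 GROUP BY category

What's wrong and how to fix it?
Bug: MIN() in WHERE is a misuse of aggregate

Fix: Use HAVING for the per-group MIN condition

Corrected query:
SELECT category, MIN(price) FROM products GROUP BY category HAVING MIN(price) >= 513.76

Result:
(no rows)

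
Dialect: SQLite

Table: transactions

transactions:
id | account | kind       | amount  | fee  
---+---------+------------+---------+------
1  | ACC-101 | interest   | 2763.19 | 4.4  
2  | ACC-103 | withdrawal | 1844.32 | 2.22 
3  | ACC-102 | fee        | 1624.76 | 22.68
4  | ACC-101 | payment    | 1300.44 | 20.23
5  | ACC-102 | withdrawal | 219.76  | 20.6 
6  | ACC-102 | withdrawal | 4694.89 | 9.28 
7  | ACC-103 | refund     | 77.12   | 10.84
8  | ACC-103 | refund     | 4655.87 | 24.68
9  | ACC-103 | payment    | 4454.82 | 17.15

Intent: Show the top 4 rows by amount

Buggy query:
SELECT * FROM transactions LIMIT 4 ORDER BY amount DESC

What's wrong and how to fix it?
Bug: ORDER BY cannot follow LIMIT; LIMIT is the final clause

Fix: Swap the clauses: ORDER BY first, then LIMIT

Corrected query:
SELECT * FROM transactions ORDER BY amount DESC LIMIT 4

Result:
id | account | kind       | amount  | fee  
---+---------+------------+---------+------
6  | ACC-102 | withdrawal | 4694.89 | 9.28 
8  | ACC-103 | refund     | 4655.87 | 24.68
9  | ACC-103 | payment    | 4454.82 | 17.15
1  | ACC-101 | interest   | 2763.19 | 4.4  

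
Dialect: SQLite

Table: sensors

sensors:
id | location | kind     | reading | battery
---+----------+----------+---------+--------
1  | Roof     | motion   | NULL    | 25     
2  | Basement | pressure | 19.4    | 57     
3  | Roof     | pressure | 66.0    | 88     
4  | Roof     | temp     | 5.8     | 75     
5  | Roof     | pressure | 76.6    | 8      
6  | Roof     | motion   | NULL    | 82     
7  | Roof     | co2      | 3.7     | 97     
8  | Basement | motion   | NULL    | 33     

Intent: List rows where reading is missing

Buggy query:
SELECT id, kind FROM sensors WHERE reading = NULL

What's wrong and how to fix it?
Bug: '= NULL' is always unknown in SQL three-valued logic, so no rows match

Fix: Use IS NULL to test for NULL

Corrected query:
SELECT id, kind FROM sensors WHERE reading IS NULL

Result:
id | kind  
---+-------
1  | motion
6  | motion
8  | motion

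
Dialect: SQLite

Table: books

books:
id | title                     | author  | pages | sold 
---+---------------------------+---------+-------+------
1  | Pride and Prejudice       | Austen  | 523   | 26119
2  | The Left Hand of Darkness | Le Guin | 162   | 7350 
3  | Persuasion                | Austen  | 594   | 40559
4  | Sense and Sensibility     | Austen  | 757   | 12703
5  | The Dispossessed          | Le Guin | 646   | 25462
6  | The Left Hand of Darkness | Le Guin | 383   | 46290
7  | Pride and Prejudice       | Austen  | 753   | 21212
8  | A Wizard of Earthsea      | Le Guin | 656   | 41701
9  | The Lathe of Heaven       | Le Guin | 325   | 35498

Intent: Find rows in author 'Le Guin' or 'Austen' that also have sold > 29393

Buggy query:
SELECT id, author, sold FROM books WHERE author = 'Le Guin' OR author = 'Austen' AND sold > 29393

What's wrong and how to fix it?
Bug: AND binds tighter than OR, so this parses as author = 'Le Guin' OR (author = 'Austen' AND sold > 29393)

Fix: Group the OR with parentheses (or use IN), then AND the threshold

Corrected query:
SELECT id, author, sold FROM books WHERE (author = 'Le Guin' OR author = 'Austen') AND sold > 29393

Result:
id | author  | sold 
---+---------+------
3  | Austen  | 40559
6  | Le Guin | 46290
8  | Le Guin | 41701
9  | Le Guin | 35498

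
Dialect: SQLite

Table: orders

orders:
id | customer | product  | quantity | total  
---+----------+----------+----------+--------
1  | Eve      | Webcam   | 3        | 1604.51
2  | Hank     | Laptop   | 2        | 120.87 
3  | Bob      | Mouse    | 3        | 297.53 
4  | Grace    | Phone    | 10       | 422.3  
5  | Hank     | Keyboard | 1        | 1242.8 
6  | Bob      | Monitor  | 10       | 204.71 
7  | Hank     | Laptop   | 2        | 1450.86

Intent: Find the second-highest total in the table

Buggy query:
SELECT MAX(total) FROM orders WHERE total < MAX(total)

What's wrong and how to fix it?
Bug: The inner MAX is an aggregate inside WHERE, which is not allowed

Fix: Put the inner MAX in a scalar subquery

Corrected query:
SELECT MAX(total) FROM orders WHERE total < (SELECT MAX(total) FROM orders)

Result:
MAX(total)
----------
1450.86   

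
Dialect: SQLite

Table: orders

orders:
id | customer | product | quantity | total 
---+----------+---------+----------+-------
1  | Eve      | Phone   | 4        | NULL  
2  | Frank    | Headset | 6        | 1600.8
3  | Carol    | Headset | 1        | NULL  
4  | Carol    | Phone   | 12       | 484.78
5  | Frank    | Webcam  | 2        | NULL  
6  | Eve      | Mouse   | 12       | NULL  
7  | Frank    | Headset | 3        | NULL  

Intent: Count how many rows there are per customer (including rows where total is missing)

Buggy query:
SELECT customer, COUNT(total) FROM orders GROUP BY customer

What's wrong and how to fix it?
Bug: COUNT(column) counts non-NULL values only; rows with NULL total aren't counted

Fix: Replace COUNT(total) with COUNT(*)

Corrected query:
SELECT customer, COUNT(*) FROM orders GROUP BY customer

Result:
customer | COUNT(*)
---------+---------
Carol    | 2       
Eve      | 2       
Frank    | 3       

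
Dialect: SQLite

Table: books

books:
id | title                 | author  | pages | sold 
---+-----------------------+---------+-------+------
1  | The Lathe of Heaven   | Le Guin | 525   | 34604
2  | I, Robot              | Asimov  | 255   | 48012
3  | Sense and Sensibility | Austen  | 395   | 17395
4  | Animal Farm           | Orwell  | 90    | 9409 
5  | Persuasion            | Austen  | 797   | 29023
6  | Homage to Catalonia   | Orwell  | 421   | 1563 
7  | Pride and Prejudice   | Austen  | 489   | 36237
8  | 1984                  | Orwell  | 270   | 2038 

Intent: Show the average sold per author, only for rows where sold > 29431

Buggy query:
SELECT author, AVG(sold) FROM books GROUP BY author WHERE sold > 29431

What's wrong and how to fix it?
Bug: WHERE cannot follow GROUP BY

Fix: Move the WHERE clause before GROUP BY

Corrected query:
SELECT author, AVG(sold) FROM books WHERE sold > 29431 GROUP BY author

Result:
author  | AVG(sold)
--------+----------
Asimov  | 48012    
Austen  | 36237    
Le Guin | 34604    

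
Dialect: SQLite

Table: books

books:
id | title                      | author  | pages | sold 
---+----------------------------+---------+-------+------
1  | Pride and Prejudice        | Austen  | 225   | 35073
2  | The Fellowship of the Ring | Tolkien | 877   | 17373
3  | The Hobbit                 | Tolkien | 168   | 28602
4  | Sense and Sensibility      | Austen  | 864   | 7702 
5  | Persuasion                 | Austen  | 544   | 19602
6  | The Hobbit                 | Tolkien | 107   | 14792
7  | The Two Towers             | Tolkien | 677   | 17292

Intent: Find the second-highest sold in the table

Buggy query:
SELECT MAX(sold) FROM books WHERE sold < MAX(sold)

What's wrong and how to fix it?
Bug: The inner MAX is an aggregate inside WHERE, which is not allowed

Fix: Compute the overall MAX in a subquery, then take MAX of rows below it

Corrected query:
SELECT MAX(sold) FROM books WHERE sold < (SELECT MAX(sold) FROM books)

Result:
MAX(sold)
---------
28602    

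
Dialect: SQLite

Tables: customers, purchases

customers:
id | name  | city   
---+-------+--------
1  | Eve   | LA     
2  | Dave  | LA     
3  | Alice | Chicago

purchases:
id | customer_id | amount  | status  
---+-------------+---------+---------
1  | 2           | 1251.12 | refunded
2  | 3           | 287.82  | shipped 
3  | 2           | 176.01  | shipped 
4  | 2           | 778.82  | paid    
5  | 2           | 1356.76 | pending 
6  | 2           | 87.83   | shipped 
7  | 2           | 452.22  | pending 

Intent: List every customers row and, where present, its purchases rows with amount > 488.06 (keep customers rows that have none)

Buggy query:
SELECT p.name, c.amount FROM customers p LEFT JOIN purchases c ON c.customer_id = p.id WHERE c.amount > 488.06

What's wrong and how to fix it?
Bug: Filtering c.amount in WHERE discards the NULL rows produced by LEFT JOIN, turning it into an inner join

Fix: Move the right-table condition into the ON clause so unmatched parents are kept

Corrected query:
SELECT p.name, c.amount FROM customers p LEFT JOIN purchases c ON c.customer_id = p.id AND c.amount > 488.06

Result:
name  | amount 
------+--------
Eve   | NULL   
Dave  | 778.82 
Dave  | 1251.12
Dave  | 1356.76
Alice | NULL   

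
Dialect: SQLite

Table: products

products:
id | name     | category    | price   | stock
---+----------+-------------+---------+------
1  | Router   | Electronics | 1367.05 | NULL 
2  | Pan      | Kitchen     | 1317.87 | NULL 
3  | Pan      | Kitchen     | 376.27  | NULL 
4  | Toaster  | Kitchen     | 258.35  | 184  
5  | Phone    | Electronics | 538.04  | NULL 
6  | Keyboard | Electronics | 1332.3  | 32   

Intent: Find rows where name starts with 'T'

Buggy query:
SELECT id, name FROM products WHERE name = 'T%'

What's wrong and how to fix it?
Bug: '=' compares the literal string including the % character; pattern matching needs LIKE

Fix: Use LIKE for wildcard pattern matching

Corrected query:
SELECT id, name FROM products WHERE name LIKE 'T%'

Result:
id | name   
---+--------
4  | Toaster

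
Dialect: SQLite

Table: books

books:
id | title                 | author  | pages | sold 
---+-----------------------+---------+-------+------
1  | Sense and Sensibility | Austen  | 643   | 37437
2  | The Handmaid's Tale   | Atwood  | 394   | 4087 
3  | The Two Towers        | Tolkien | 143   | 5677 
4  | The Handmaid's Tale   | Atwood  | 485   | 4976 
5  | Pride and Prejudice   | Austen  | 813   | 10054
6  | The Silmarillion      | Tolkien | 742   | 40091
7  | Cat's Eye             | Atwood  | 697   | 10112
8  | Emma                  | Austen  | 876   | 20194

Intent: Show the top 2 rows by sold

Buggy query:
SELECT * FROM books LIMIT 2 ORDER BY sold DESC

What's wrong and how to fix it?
Bug: ORDER BY cannot follow LIMIT; LIMIT is the final clause

Fix: Swap the clauses: ORDER BY first, then LIMIT

Corrected query:
SELECT * FROM books ORDER BY sold DESC LIMIT 2

Result:
id | title                 | author  | pages | sold 
---+-----------------------+---------+-------+------
6  | The Silmarillion      | Tolkien | 742   | 40091
1  | Sense and Sensibility | Austen  | 643   | 37437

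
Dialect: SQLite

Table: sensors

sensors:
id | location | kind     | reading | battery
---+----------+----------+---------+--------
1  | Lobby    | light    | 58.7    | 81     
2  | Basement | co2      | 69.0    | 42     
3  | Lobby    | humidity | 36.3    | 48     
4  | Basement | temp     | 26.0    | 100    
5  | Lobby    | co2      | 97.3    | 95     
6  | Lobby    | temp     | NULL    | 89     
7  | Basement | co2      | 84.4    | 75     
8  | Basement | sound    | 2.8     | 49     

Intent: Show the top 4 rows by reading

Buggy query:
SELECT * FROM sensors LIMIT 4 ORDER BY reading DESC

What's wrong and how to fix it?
Bug: LIMIT must come after ORDER BY

Fix: Swap the clauses: ORDER BY first, then LIMIT

Corrected query:
SELECT * FROM sensors ORDER BY reading DESC LIMIT 4

Result:
id | location | kind  | reading | battery
---+----------+-------+---------+--------
5  | Lobby    | co2   | 97.3    | 95     
7  | Basement | co2   | 84.4    | 75     
2  | Basement | co2   | 69      | 42     
1  | Lobby    | light | 58.7    | 81     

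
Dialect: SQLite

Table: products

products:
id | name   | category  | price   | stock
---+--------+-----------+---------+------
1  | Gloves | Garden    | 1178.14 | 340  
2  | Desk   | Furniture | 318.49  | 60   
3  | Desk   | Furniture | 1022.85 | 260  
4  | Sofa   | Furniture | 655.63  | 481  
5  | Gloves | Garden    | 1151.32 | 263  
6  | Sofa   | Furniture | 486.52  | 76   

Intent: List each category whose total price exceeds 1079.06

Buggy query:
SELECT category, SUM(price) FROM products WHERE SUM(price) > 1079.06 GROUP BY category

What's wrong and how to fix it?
Bug: SUM(price) is an aggregate, but WHERE filters rows before aggregation

Fix: Move the aggregate condition to a HAVING clause

Corrected query:
SELECT category, SUM(price) FROM products GROUP BY category HAVING SUM(price) > 1079.06

Result:
category  | SUM(price)
----------+-----------
Furniture | 2483.49   
Garden    | 2329.46   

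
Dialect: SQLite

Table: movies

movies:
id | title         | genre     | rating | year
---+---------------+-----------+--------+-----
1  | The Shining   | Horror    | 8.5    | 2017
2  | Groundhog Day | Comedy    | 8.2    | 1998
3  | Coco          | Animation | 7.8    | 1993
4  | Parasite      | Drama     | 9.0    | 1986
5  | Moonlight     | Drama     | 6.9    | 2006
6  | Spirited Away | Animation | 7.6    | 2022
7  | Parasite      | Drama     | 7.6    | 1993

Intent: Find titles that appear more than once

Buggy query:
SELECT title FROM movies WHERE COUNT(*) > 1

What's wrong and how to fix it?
Bug: WHERE can't reference COUNT(*); aggregates are computed after WHERE

Fix: Group first, then use HAVING for the count condition

Corrected query:
SELECT title FROM movies GROUP BY title HAVING COUNT(*) > 1

Result:
title   
--------
Parasite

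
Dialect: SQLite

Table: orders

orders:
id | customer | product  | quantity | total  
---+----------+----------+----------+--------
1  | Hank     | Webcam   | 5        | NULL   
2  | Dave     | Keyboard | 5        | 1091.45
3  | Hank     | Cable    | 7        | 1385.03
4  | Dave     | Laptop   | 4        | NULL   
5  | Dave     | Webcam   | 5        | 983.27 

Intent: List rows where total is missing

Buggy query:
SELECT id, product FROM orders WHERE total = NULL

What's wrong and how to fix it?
Bug: Comparing to NULL with '=' never matches; NULL = NULL is unknown, not true

Fix: Replace '= NULL' with 'IS NULL'

Corrected query:
SELECT id, product FROM orders WHERE total IS NULL

Result:
id | product
---+--------
1  | Webcam 
4  | Laptop 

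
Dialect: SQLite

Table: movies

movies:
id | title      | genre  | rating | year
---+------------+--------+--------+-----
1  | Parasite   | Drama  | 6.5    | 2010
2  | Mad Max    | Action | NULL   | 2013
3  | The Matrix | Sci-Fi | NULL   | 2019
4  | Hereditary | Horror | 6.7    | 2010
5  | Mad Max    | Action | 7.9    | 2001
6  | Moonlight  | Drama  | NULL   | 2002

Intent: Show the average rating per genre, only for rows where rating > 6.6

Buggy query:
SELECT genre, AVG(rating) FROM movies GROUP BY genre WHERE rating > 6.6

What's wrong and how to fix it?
Bug: WHERE cannot follow GROUP BY

Fix: Move the WHERE clause before GROUP BY

Corrected query:
SELECT genre, AVG(rating) FROM movies WHERE rating > 6.6 GROUP BY genre

Result:
genre  | AVG(rating)
-------+------------
Action | 7.9        
Horror | 6.7        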